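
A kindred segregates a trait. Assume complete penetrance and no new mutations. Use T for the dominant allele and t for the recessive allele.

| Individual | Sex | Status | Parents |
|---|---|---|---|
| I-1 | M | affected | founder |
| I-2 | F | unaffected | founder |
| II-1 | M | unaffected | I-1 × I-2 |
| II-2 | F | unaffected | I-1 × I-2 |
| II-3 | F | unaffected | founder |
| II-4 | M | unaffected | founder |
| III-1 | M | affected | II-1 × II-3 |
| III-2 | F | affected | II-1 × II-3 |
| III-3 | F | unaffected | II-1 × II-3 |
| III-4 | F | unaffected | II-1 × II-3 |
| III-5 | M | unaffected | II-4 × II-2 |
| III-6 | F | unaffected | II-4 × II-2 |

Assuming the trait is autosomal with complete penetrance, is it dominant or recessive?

II-1 and II-3 are both unaffected yet have an affected child III-1. Under dominance, an affected child requires at least one affected parent, so the trait cannot be dominant.

recessive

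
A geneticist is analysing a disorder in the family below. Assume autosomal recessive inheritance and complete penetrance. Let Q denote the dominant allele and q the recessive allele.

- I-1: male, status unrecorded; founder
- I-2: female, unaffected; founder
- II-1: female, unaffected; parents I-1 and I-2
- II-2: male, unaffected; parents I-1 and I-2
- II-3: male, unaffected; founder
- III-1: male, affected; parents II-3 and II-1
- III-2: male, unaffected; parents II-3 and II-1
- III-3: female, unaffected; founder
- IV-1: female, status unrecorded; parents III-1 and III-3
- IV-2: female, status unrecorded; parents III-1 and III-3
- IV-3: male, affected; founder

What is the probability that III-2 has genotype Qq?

II-3 is unaffected so carries Q and passed q to III-1 (qq), so II-3 is Qq.
II-1 is unaffected so carries Q and passed q to III-1 (qq), so II-1 is Qq.
Their cross gives offspring ratios 1/4 QQ : 1/2 Qq : 1/4 qq. Conditioning on III-2 being unaffected, P(Qq) = 1/2 / 3/4 = 2/3.

2/3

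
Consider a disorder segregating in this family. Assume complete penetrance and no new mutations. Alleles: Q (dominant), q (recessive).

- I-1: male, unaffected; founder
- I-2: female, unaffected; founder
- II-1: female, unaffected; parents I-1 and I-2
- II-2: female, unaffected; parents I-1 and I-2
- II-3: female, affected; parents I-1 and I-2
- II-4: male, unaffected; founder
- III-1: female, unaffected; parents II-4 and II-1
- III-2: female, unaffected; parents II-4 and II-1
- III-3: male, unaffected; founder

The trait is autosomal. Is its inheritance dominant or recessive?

I-1 and I-2 are both unaffected yet have an affected child II-3. Under dominance, an affected child requires at least one affected parent, so the trait cannot be dominant.

recessive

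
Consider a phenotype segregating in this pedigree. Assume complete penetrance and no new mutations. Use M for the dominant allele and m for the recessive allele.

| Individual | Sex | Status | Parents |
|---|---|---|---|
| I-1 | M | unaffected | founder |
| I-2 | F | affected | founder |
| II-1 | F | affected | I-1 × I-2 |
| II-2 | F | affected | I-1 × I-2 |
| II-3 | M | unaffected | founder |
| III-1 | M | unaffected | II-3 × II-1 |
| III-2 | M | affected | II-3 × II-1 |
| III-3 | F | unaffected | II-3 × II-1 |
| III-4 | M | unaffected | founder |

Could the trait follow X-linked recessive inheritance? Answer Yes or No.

No

Under X-linked recessive, II-1 (affected, female) cannot arise from I-1 (unaffected) × I-2 (affected).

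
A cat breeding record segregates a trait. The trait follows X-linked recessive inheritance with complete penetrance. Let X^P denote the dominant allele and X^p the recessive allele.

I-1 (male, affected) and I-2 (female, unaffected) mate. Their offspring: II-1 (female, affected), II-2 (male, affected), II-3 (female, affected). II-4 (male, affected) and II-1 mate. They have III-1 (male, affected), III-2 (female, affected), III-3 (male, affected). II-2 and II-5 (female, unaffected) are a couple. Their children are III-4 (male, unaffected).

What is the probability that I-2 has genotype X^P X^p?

1

I-2 is unaffected so carries P and passed p to II-1 (X^p X^p), so I-2 is X^P X^p, giving P(X^P X^p) = 1.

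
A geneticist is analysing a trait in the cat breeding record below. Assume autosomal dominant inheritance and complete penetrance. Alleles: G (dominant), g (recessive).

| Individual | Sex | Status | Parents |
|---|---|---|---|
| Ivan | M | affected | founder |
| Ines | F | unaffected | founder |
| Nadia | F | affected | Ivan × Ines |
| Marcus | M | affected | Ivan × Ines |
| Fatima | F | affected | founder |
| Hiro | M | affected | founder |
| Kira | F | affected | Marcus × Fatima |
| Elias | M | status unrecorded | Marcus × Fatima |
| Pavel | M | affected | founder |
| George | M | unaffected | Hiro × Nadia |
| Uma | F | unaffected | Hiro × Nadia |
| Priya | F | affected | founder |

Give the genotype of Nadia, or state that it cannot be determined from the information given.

Gg

From phenotype alone, Nadia is GG or Gg.
Nadia is affected so carries G and received g from Ines (gg), so Nadia is Gg.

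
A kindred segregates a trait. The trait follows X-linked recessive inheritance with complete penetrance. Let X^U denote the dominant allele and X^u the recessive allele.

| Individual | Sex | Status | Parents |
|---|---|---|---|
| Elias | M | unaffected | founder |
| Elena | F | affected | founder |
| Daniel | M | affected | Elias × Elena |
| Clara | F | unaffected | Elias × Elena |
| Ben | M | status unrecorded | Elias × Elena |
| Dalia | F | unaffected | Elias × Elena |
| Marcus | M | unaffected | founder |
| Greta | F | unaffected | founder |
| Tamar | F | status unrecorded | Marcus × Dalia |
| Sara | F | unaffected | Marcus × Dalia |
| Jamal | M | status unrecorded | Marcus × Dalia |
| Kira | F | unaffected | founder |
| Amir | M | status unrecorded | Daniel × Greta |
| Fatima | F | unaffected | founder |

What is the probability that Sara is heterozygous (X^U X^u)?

Marcus is unaffected, so Marcus is X^U Y.
Dalia is unaffected so carries U and received u from Elena (X^u X^u), so Dalia is X^U X^u.
Their cross gives offspring ratios 1/2 X^U X^U : 1/2 X^U X^u. Conditioning on Sara being unaffected, P(X^U X^u) = 1/2 / 1 = 1/2.

1/2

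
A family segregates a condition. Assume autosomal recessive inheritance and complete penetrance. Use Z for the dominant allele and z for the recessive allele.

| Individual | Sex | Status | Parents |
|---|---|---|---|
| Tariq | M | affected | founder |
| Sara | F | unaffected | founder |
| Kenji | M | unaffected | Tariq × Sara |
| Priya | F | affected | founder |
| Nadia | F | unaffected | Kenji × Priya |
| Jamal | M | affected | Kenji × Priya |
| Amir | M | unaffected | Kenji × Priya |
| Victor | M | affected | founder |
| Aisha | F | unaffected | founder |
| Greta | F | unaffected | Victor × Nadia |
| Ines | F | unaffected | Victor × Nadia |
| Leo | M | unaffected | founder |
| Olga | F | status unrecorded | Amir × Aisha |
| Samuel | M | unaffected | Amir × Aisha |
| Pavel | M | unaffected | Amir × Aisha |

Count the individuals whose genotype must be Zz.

5

Obligate heterozygotes: Kenji is unaffected so carries Z and received z from Tariq (zz), so Kenji is Zz; Nadia is unaffected so carries Z and received z from Priya (zz), so Nadia is Zz; Amir is unaffected so carries Z and received z from Priya (zz), so Amir is Zz; Greta is unaffected so carries Z and received z from Victor (zz), so Greta is Zz; Ines is unaffected so carries Z and received z from Victor (zz), so Ines is Zz.
Every other individual is either homozygous by phenotype or has at least one consistent homozygous assignment, so the count is 5.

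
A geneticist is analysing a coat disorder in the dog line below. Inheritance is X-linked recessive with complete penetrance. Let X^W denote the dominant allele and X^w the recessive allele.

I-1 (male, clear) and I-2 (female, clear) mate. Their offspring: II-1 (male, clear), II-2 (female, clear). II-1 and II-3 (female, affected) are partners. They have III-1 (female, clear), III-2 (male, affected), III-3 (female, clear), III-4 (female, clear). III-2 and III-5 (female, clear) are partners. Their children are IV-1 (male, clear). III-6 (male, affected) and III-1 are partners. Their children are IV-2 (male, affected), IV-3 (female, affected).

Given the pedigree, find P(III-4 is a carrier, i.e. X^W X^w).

1

III-4 is clear so carries W and received w from II-3 (X^w X^w), so III-4 is X^W X^w, giving P(X^W X^w) = 1.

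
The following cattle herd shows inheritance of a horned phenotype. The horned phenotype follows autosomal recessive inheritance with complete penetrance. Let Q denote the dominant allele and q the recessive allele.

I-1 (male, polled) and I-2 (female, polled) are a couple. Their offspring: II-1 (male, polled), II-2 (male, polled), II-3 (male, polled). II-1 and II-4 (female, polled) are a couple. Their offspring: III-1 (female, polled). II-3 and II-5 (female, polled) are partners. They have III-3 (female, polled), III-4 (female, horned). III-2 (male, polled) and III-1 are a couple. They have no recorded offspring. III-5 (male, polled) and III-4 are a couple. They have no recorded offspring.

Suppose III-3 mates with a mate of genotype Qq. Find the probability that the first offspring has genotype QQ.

1/3

II-3 is polled so carries Q and passed q to III-4 (qq), so II-3 is Qq.
II-5 is polled so carries Q and passed q to III-4 (qq), so II-5 is Qq.
III-3 is a polled offspring of II-3 (Qq) × II-5 (Qq), whose cross gives 1/4 QQ : 1/2 Qq : 1/4 qq; conditioning on being polled, III-3 is QQ with probability 1/3, Qq with probability 2/3.
Summing over parental genotype combinations, P(offspring has genotype QQ) = 1/3·1/2 + 2/3·1/4 = 1/3.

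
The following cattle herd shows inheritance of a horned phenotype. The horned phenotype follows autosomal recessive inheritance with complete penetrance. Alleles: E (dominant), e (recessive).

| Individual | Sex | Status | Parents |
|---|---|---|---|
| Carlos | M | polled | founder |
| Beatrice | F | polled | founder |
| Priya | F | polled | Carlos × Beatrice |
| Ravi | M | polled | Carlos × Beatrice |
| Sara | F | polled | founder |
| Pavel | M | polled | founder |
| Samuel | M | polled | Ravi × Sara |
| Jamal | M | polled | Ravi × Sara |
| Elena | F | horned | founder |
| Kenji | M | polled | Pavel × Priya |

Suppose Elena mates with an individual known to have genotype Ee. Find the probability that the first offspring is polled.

Elena is horned, so Elena is ee.
The cross gives 1/2 Ee : 1/2 ee, so P(offspring is polled) = 1/2.

1/2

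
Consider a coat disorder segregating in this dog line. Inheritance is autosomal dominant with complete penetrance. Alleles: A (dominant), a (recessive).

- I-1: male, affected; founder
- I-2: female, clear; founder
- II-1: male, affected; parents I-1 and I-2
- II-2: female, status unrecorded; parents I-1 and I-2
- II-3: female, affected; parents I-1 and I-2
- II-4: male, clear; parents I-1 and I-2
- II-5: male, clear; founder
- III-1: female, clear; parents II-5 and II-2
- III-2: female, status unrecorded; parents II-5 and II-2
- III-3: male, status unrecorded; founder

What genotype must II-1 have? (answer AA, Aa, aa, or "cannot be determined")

From phenotype alone, II-1 is AA or Aa.
II-1 is affected so carries A and received a from I-2 (aa), so II-1 is Aa.

Aa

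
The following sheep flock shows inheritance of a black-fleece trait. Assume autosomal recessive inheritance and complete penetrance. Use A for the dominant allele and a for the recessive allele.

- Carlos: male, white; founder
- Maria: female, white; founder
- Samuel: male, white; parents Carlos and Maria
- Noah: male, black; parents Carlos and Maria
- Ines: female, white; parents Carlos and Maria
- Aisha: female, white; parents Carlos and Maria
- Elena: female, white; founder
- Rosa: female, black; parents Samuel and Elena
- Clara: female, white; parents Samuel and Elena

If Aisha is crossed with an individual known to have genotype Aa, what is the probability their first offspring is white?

Carlos is white so carries A and passed a to Noah (aa), so Carlos is Aa.
Maria is white so carries A and passed a to Noah (aa), so Maria is Aa.
Aisha is a white offspring of Carlos (Aa) × Maria (Aa), whose cross gives 1/4 AA : 1/2 Aa : 1/4 aa; conditioning on being white, Aisha is AA with probability 1/3, Aa with probability 2/3.
Summing over parental genotype combinations, P(offspring is white) = 1/3·1 + 2/3·3/4 = 5/6.

5/6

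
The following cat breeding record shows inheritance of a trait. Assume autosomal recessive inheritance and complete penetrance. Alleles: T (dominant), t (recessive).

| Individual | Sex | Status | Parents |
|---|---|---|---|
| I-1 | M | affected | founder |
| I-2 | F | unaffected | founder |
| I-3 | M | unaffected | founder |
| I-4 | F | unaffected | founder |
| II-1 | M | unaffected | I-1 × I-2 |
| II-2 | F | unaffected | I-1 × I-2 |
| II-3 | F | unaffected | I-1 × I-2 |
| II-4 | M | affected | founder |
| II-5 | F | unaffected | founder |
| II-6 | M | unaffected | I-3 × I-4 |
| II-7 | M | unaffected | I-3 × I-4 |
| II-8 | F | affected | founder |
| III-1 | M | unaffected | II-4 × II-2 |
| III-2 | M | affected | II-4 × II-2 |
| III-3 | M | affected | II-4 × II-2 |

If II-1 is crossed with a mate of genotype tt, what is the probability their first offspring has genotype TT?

II-1 is unaffected so carries T and received t from I-1 (tt), so II-1 is Tt.
The cross gives 1/2 Tt : 1/2 tt, so P(offspring has genotype TT) = 0.

0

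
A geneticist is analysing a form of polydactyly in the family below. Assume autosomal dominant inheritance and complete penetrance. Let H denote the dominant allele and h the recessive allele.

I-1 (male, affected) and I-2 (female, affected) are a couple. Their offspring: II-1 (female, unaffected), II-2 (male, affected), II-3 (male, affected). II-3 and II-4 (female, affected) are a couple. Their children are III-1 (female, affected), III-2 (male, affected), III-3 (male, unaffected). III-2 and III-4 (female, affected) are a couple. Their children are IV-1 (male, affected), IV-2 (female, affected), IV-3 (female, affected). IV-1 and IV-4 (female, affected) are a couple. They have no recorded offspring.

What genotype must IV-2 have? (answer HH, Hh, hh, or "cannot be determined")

IV-2's phenotype allows HH or Hh, and no parent or child forces a single allele at both positions; consistent genotype assignments exist with IV-2 as HH or Hh.

cannot be determined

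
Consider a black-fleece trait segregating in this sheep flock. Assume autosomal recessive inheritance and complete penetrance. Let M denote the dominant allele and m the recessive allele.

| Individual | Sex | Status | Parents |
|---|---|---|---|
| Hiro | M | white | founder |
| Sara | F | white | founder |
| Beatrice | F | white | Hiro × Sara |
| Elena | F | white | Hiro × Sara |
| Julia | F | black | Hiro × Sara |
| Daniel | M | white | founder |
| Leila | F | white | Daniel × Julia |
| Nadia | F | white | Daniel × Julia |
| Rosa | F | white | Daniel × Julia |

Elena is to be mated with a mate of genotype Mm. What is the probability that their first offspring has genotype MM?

Hiro is white so carries M and passed m to Julia (mm), so Hiro is Mm.
Sara is white so carries M and passed m to Julia (mm), so Sara is Mm.
Elena is a white offspring of Hiro (Mm) × Sara (Mm), whose cross gives 1/4 MM : 1/2 Mm : 1/4 mm; conditioning on being white, Elena is MM with probability 1/3, Mm with probability 2/3.
Summing over parental genotype combinations, P(offspring has genotype MM) = 1/3·1/2 + 2/3·1/4 = 1/3.

1/3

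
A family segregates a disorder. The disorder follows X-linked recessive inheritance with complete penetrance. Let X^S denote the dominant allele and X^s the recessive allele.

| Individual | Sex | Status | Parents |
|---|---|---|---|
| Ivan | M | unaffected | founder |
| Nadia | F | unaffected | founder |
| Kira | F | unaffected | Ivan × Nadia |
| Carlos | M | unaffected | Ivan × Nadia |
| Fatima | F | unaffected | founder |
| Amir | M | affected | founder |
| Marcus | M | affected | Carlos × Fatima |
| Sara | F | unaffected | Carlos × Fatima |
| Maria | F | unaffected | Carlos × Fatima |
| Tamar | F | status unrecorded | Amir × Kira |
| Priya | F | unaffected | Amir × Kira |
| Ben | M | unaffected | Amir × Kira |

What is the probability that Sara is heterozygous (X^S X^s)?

1/2

Carlos is unaffected, so Carlos is X^S Y.
Fatima is unaffected so carries S and passed s to Marcus (X^s Y), so Fatima is X^S X^s.
Their cross gives offspring ratios 1/2 X^S X^S : 1/2 X^S X^s. Conditioning on Sara being unaffected, P(X^S X^s) = 1/2 / 1 = 1/2.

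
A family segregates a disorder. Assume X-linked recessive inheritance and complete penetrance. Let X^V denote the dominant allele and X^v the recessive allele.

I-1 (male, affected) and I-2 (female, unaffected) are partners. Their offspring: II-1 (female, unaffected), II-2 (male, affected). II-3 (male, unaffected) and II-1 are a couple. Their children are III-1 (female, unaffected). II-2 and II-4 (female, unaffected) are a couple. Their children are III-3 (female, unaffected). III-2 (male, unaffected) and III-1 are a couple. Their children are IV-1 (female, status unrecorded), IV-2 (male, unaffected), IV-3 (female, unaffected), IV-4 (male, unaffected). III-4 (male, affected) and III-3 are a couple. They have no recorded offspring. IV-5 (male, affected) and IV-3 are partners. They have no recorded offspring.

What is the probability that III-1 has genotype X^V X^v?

1/5

II-3 is unaffected, so II-3 is X^V Y.
II-1 is unaffected so carries V and received v from I-1 (X^v Y), so II-1 is X^V X^v.
Their cross gives offspring ratios 1/2 X^V X^V : 1/2 X^V X^v. Conditioning on III-1 being unaffected, P(X^V X^v) = 1/2 / 1 = 1/2 before taking III-1's own offspring into account.
III-2 is unaffected, so III-2 is X^V Y.
Now use III-1's offspring. Probability of each recorded status — unaffected son IV-2: 1/2 if III-1 is X^V X^v, 1 if X^V X^V; unaffected son IV-4: 1/2 if III-1 is X^V X^v, 1 if X^V X^V. (IV-1, IV-3: equally likely either way, so uninformative.)
Bayes: P(X^V X^v) = 1/2·1/4 / (1/2·1/4 + 1/2·1) = 1/5.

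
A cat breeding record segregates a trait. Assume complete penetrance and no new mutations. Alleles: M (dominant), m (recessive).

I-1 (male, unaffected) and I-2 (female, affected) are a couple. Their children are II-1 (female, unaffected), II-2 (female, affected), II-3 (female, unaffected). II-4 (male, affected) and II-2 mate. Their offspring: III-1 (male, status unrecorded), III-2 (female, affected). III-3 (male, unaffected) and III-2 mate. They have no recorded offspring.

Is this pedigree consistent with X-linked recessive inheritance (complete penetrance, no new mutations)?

No

Under X-linked recessive, II-2 (affected, female) cannot arise from I-1 (unaffected) × I-2 (affected).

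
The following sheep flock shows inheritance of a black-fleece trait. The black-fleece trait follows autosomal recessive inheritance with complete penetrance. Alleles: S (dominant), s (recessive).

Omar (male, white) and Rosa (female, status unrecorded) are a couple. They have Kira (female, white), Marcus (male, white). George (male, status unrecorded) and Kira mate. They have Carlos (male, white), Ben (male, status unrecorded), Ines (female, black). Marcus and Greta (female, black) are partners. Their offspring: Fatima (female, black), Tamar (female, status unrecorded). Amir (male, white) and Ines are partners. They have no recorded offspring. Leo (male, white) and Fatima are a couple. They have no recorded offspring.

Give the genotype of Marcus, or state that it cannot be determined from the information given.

Ss

From phenotype alone, Marcus is SS or Ss.
Marcus is white so carries S and passed s to Fatima (ss), so Marcus is Ss.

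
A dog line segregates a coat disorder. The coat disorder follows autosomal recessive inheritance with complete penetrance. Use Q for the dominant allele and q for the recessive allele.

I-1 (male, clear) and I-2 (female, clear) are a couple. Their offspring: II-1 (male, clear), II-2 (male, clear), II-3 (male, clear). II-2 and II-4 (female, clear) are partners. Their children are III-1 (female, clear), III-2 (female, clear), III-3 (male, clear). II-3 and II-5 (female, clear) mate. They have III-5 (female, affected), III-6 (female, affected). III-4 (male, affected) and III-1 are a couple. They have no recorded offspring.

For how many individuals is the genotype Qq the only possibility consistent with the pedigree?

2

Obligate heterozygotes: II-3 is clear so carries Q and passed q to III-5 (qq), so II-3 is Qq; II-5 is clear so carries Q and passed q to III-5 (qq), so II-5 is Qq.
Every other individual is either homozygous by phenotype or has at least one consistent homozygous assignment, so the count is 2.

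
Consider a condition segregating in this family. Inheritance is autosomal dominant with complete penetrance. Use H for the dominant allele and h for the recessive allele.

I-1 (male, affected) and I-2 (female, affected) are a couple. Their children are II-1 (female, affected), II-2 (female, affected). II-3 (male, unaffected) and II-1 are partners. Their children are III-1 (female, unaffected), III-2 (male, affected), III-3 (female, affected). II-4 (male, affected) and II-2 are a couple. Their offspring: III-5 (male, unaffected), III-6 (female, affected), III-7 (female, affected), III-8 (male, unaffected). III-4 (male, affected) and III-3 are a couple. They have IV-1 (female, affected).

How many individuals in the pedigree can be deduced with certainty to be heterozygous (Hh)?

5

Obligate heterozygotes: II-1 is affected so carries H and passed h to III-1 (hh), so II-1 is Hh; II-2 is affected so carries H and passed h to III-5 (hh), so II-2 is Hh; II-4 is affected so carries H and passed h to III-5 (hh), so II-4 is Hh; III-2 is affected so carries H and received h from II-3 (hh), so III-2 is Hh; III-3 is affected so carries H and received h from II-3 (hh), so III-3 is Hh.
Every other individual is either homozygous by phenotype or has at least one consistent homozygous assignment, so the count is 5.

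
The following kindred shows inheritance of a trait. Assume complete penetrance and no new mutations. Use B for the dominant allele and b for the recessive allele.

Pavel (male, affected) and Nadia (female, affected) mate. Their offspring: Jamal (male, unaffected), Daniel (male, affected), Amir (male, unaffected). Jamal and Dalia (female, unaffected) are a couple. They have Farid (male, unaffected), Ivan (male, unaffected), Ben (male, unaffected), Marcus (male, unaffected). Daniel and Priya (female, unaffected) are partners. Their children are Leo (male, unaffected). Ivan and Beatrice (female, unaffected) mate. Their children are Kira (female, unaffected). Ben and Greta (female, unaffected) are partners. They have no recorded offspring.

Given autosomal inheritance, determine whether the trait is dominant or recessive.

dominant

Pavel and Nadia are both affected yet have an unaffected child Jamal. Under a recessive model two affected parents are homozygous and every child would be affected, so the trait cannot be recessive.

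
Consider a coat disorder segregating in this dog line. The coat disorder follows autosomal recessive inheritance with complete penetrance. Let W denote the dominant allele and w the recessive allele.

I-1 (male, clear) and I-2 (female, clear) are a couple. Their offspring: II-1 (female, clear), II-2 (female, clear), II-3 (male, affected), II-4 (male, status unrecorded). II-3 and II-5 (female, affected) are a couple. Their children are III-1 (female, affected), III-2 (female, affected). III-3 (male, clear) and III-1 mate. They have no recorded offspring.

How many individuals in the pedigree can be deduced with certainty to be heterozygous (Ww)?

Obligate heterozygotes: I-1 is clear so carries W and passed w to II-3 (ww), so I-1 is Ww; I-2 is clear so carries W and passed w to II-3 (ww), so I-2 is Ww.
Every other individual is either homozygous by phenotype or has at least one consistent homozygous assignment, so the count is 2.

2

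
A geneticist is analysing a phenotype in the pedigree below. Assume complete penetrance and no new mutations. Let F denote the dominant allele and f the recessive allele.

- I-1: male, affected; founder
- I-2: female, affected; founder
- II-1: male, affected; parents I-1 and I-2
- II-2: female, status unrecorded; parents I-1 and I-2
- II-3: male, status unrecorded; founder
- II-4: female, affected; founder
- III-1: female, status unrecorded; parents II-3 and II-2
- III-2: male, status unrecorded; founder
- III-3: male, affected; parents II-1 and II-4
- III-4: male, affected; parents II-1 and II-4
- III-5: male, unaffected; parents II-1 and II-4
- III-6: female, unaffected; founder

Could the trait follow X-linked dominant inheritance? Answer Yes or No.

A consistent assignment under X-linked dominant exists: I-1 X^F Y, I-2 X^F X^F, II-1 X^F Y, II-2 X^F X^F, II-3 X^F Y, II-4 X^F X^f, III-1 X^F X^F, III-2 X^F Y, III-3 X^F Y, III-4 X^F Y, III-5 X^f Y, III-6 X^f X^f.
In this assignment every recorded phenotype matches its genotype and every non-founder's genotype is obtainable from its parents' genotypes, so the pedigree is consistent.

Yes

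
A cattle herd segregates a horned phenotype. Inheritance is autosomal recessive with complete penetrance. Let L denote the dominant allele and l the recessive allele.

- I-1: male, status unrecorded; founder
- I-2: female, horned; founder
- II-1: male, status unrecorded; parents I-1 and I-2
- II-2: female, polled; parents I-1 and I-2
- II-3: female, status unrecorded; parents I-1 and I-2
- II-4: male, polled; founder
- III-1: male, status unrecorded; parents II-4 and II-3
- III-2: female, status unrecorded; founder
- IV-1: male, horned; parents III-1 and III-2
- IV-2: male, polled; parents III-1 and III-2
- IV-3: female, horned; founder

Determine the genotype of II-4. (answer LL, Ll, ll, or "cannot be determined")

cannot be determined

II-4's phenotype allows LL or Ll, and no parent or child forces a single allele at both positions; consistent genotype assignments exist with II-4 as LL or Ll.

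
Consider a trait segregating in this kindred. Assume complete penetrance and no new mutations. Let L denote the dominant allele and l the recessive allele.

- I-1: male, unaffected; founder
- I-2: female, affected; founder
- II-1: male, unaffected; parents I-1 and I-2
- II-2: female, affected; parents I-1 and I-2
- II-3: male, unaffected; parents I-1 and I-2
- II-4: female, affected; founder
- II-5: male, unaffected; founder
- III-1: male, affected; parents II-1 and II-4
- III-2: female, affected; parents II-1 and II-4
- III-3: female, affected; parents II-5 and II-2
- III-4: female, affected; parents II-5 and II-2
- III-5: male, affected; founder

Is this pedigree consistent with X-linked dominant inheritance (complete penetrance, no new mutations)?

A consistent assignment under X-linked dominant exists: I-1 X^l Y, I-2 X^L X^l, II-1 X^l Y, II-2 X^L X^l, II-3 X^l Y, II-4 X^L X^L, II-5 X^l Y, III-1 X^L Y, III-2 X^L X^l, III-3 X^L X^l, III-4 X^L X^l, III-5 X^L Y.
In this assignment every recorded phenotype matches its genotype and every non-founder's genotype is obtainable from its parents' genotypes, so the pedigree is consistent.

Yes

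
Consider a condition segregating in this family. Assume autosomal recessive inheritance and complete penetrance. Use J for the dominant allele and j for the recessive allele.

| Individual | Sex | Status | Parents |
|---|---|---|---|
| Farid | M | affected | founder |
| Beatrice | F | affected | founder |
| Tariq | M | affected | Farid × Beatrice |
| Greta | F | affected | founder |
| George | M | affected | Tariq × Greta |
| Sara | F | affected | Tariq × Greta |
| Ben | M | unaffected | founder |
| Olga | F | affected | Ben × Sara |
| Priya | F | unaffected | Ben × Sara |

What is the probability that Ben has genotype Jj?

1

Ben is unaffected so carries J and passed j to Olga (jj), so Ben is Jj, giving P(Jj) = 1.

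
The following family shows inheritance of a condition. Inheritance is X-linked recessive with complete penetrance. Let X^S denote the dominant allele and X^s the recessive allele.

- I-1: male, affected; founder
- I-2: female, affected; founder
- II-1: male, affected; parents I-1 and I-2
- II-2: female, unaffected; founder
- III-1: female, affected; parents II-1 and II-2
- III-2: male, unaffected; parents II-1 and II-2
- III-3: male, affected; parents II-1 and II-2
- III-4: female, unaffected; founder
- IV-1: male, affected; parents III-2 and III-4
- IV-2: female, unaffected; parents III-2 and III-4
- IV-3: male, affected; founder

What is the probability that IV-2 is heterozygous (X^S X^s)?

III-2 is unaffected, so III-2 is X^S Y.
III-4 is unaffected so carries S and passed s to IV-1 (X^s Y), so III-4 is X^S X^s.
Their cross gives offspring ratios 1/2 X^S X^S : 1/2 X^S X^s. Conditioning on IV-2 being unaffected, P(X^S X^s) = 1/2 / 1 = 1/2.

1/2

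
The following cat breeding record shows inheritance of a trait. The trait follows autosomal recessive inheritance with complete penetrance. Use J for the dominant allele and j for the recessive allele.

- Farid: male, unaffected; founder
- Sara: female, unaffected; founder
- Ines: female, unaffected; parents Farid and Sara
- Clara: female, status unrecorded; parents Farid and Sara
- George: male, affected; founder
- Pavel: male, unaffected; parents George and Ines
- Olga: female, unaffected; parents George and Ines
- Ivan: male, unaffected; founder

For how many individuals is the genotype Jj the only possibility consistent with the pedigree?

2

Obligate heterozygotes: Pavel is unaffected so carries J and received j from George (jj), so Pavel is Jj; Olga is unaffected so carries J and received j from George (jj), so Olga is Jj.
Every other individual is either homozygous by phenotype or has at least one consistent homozygous assignment, so the count is 2.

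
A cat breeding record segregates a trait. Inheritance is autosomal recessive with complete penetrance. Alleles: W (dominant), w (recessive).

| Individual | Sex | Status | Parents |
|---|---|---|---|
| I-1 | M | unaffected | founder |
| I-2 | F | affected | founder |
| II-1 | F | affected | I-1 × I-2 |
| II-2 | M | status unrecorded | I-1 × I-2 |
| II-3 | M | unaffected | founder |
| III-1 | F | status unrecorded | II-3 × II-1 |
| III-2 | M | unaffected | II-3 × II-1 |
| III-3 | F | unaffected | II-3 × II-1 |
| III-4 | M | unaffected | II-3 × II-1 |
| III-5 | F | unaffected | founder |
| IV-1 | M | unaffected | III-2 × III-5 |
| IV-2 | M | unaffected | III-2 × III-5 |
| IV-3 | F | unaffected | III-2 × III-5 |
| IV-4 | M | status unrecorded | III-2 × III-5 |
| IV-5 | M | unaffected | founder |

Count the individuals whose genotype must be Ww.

4

Obligate heterozygotes: I-1 is unaffected so carries W and passed w to II-1 (ww), so I-1 is Ww; III-2 is unaffected so carries W and received w from II-1 (ww), so III-2 is Ww; III-3 is unaffected so carries W and received w from II-1 (ww), so III-3 is Ww; III-4 is unaffected so carries W and received w from II-1 (ww), so III-4 is Ww.
Every other individual is either homozygous by phenotype or has at least one consistent homozygous assignment, so the count is 4.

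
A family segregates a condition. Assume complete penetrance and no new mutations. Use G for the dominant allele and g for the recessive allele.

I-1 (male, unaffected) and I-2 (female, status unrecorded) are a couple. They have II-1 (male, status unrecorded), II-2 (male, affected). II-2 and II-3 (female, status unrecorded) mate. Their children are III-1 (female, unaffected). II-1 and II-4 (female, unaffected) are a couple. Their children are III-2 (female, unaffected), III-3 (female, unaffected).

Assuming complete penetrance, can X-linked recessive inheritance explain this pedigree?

Yes

A consistent assignment under X-linked recessive exists: I-1 X^G Y, I-2 X^G X^g, II-1 X^G Y, II-2 X^g Y, II-3 X^G X^G, II-4 X^G X^G, III-1 X^G X^g, III-2 X^G X^G, III-3 X^G X^G.
In this assignment every recorded phenotype matches its genotype and every non-founder's genotype is obtainable from its parents' genotypes, so the pedigree is consistent.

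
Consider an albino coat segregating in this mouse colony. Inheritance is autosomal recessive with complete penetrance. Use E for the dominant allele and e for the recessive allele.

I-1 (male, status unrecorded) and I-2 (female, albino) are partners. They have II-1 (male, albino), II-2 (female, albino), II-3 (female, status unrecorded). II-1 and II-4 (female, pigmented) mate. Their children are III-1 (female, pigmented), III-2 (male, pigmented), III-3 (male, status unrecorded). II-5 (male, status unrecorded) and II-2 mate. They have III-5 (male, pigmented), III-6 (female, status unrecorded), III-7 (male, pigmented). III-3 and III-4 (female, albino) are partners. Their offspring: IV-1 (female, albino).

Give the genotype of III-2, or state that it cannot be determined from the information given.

Ee

From phenotype alone, III-2 is EE or Ee.
III-2 is pigmented so carries E and received e from II-1 (ee), so III-2 is Ee.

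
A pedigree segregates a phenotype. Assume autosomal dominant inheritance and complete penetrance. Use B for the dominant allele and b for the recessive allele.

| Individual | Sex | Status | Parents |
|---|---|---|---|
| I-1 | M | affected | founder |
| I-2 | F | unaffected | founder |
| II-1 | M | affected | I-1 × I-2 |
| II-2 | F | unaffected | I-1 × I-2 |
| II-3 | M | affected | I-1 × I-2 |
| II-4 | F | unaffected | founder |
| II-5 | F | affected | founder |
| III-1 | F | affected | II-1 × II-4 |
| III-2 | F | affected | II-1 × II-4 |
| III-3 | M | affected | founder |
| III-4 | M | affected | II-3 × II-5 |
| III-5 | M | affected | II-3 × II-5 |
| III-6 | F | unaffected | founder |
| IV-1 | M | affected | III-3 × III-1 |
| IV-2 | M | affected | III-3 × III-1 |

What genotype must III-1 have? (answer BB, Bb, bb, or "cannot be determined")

From phenotype alone, III-1 is BB or Bb.
III-1 is affected so carries B and received b from II-4 (bb), so III-1 is Bb.

Bb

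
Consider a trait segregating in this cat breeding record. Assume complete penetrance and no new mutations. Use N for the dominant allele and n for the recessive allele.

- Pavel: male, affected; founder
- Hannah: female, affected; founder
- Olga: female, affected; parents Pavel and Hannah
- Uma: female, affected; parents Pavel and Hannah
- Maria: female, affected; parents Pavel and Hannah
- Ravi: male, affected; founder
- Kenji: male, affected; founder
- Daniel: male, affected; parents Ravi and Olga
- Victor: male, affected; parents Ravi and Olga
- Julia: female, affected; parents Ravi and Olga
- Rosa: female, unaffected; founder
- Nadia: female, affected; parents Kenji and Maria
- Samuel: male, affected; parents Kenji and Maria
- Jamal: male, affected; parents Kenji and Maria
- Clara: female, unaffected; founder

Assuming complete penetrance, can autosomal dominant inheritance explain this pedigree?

A consistent assignment under autosomal dominant exists: Pavel NN, Hannah NN, Olga NN, Uma NN, Maria NN, Ravi NN, Kenji NN, Daniel NN, Victor NN, Julia NN, Rosa nn, Nadia NN, Samuel NN, Jamal NN, Clara nn.
In this assignment every recorded phenotype matches its genotype and every non-founder's genotype is obtainable from its parents' genotypes, so the pedigree is consistent.

Yes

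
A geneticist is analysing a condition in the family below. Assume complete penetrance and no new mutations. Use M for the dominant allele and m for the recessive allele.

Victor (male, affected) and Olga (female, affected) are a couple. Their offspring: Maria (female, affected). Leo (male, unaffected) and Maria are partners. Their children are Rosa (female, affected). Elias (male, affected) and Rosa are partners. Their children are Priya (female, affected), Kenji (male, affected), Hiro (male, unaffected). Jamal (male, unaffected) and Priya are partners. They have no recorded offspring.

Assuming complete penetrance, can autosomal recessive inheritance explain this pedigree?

Under autosomal recessive, Hiro (unaffected, male) cannot arise from Elias (affected) × Rosa (affected).

No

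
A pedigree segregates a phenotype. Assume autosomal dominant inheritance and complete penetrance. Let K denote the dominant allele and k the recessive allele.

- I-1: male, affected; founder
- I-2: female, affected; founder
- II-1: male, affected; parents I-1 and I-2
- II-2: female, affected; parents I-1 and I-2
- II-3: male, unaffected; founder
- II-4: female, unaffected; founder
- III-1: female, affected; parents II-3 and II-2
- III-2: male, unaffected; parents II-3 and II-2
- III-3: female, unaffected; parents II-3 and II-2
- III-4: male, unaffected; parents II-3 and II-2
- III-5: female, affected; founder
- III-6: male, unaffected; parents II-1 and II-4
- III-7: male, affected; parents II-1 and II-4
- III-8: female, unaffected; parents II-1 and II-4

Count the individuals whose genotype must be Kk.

Obligate heterozygotes: II-1 is affected so carries K and passed k to III-6 (kk), so II-1 is Kk; II-2 is affected so carries K and passed k to III-2 (kk), so II-2 is Kk; III-1 is affected so carries K and received k from II-3 (kk), so III-1 is Kk; III-7 is affected so carries K and received k from II-4 (kk), so III-7 is Kk.
Every other individual is either homozygous by phenotype or has at least one consistent homozygous assignment, so the count is 4.

4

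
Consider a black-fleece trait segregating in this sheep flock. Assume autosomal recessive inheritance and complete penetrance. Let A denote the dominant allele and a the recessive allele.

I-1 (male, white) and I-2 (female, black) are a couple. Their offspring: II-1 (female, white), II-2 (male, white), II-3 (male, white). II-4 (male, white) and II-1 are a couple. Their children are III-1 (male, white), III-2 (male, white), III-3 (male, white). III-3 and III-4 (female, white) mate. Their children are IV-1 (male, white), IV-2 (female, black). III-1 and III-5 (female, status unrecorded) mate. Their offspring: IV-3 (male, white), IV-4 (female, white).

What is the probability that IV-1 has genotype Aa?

III-3 is white so carries A and passed a to IV-2 (aa), so III-3 is Aa.
III-4 is white so carries A and passed a to IV-2 (aa), so III-4 is Aa.
Their cross gives offspring ratios 1/4 AA : 1/2 Aa : 1/4 aa. Conditioning on IV-1 being white, P(Aa) = 1/2 / 3/4 = 2/3.

2/3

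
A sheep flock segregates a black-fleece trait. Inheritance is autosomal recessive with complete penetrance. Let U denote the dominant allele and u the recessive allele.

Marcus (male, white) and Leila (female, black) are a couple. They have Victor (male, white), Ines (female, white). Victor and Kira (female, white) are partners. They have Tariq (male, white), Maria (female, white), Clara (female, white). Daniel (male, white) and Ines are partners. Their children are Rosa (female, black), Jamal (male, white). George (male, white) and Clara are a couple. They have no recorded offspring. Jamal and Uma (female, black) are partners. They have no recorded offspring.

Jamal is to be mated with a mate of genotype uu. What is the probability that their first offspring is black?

1/3

Daniel is white so carries U and passed u to Rosa (uu), so Daniel is Uu.
Ines is white so carries U and received u from Leila (uu), so Ines is Uu.
Jamal is a white offspring of Daniel (Uu) × Ines (Uu), whose cross gives 1/4 UU : 1/2 Uu : 1/4 uu; conditioning on being white, Jamal is UU with probability 1/3, Uu with probability 2/3.
Summing over parental genotype combinations, P(offspring is black) = 2/3·1/2 = 1/3.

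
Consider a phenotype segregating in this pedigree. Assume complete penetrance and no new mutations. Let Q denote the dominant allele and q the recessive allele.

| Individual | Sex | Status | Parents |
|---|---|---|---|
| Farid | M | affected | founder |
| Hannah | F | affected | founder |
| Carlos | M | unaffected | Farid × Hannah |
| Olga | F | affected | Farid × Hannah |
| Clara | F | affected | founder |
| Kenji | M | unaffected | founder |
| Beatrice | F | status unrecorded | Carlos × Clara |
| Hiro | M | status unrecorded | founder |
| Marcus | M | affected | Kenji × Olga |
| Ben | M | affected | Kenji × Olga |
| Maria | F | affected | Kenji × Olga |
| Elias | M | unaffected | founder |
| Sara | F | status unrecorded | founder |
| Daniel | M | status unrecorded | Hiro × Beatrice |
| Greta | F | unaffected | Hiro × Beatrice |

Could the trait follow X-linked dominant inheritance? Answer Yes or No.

A consistent assignment under X-linked dominant exists: Farid X^Q Y, Hannah X^Q X^q, Carlos X^q Y, Olga X^Q X^Q, Clara X^Q X^Q, Kenji X^q Y, Beatrice X^Q X^q, Hiro X^q Y, Marcus X^Q Y, Ben X^Q Y, Maria X^Q X^q, Elias X^q Y, Sara X^Q X^Q, Daniel X^Q Y, Greta X^q X^q.
In this assignment every recorded phenotype matches its genotype and every non-founder's genotype is obtainable from its parents' genotypes, so the pedigree is consistent.

Yes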